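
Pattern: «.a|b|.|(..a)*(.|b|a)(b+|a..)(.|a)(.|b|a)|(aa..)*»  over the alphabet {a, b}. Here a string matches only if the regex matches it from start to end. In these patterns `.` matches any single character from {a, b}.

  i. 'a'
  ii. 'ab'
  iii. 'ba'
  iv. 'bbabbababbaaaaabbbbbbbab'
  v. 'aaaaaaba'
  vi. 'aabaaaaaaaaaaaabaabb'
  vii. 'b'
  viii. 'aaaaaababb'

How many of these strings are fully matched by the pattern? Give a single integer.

i → match
ii → no match
iii → match
iv → no match
v → match
vi → match
vii → match
viii → no match
Total matched: 5

5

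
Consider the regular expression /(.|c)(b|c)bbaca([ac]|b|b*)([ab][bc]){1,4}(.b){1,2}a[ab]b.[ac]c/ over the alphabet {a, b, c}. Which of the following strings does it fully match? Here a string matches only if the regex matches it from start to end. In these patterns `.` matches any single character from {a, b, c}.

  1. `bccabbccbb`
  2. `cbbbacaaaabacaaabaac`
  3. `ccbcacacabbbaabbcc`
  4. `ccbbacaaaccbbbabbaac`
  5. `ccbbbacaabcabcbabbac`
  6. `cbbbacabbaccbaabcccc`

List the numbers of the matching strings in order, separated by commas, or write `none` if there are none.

4

1 → no match — must end with `c`
2 → no match
3 → no match
4 → match
5 → no match
6 → no match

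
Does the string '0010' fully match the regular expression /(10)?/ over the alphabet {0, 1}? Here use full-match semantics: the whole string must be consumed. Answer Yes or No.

No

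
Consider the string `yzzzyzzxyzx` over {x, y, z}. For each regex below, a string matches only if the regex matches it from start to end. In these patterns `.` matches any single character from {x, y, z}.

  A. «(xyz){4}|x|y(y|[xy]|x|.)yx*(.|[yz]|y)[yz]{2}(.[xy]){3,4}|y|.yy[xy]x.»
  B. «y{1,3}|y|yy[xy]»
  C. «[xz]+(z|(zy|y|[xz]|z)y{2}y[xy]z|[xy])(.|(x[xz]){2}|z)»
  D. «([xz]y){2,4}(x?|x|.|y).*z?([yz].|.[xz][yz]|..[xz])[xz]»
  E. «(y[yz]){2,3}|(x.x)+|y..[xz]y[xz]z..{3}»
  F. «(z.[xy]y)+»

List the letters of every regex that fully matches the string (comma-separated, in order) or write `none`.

A → no match
B → no match
C → no match
D → no match
E → match
F → no match — must start with `z`

E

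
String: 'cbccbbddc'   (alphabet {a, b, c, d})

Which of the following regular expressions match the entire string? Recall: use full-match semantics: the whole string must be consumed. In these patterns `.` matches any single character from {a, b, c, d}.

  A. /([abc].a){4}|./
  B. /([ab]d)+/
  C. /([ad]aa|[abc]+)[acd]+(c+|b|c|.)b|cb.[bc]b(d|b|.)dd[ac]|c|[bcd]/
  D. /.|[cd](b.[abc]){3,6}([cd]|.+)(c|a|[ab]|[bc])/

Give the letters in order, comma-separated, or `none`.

A → no match
B → no match — must end with 'd'
C → match
D → no match

C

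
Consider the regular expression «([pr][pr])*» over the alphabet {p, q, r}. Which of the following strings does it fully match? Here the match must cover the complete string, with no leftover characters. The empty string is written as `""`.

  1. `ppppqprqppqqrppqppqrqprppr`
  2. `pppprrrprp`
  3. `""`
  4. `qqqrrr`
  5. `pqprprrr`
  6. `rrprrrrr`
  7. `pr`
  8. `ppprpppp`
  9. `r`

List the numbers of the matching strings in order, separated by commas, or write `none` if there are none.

1 → no match
2. `pppprrrprp` → match
3. `""` → match
4. `qqqrrr` → no match
5. `pqprprrr` → no match
6. `rrprrrrr` → match
7. `pr` → match
8. `ppprpppp` → match
9. `r` → no match

2, 3, 6, 7, 8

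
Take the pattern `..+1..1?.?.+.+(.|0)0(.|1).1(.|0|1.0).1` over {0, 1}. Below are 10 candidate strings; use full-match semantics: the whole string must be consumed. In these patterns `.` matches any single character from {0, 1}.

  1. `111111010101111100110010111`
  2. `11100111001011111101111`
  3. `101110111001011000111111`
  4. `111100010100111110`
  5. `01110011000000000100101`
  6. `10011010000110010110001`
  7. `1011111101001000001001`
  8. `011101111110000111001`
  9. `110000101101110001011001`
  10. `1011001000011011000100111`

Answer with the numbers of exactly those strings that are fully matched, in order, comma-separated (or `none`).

3, 6, 7, 8

1 → no match
2 → no match
3 → match
4 → no match — must end with `1`
5 → no match
6 → match
7 → match
8 → match
9 → no match
10 → no match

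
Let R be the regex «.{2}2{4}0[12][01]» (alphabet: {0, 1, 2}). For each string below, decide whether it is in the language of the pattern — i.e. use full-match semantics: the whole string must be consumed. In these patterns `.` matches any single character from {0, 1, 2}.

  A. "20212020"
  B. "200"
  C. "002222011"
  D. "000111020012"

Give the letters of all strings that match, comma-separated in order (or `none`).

A. "20212020" → no match
B. "200" → no match
C. "002222011" → match
D. "000111020012" → no match

C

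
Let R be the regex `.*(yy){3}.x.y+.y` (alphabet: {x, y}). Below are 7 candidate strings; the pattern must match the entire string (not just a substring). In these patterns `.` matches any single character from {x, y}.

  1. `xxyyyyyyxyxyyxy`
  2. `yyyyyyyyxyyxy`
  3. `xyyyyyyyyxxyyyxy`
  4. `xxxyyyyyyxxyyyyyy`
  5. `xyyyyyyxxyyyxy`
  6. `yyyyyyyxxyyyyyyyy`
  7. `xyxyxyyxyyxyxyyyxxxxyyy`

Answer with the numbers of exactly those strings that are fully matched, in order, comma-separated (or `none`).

1 → no match
2 → match
3 → match
4 → match
5 → match
6 → match
7 → no match

2, 3, 4, 5, 6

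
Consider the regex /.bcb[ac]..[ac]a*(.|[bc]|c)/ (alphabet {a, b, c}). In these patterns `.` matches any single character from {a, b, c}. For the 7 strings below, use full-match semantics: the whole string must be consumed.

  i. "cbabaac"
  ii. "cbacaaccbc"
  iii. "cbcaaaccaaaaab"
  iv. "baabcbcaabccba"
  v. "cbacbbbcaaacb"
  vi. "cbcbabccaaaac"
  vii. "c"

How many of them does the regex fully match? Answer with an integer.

i → no match
ii → no match
iii → no match
iv → no match
v → no match
vi → match
vii → no match
Total matched: 1

1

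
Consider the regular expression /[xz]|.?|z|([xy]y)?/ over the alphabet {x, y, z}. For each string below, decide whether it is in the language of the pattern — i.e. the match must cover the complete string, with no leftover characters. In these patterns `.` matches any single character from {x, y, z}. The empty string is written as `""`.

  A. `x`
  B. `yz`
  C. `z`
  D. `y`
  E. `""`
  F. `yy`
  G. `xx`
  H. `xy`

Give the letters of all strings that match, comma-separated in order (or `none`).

A, C, D, E, F, H

A → match
B → no match
C → match
D → match
E → match
F → match
G → no match
H → match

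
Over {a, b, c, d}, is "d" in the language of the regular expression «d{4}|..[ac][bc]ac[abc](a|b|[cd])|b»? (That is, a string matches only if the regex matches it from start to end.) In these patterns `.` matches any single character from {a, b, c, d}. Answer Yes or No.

No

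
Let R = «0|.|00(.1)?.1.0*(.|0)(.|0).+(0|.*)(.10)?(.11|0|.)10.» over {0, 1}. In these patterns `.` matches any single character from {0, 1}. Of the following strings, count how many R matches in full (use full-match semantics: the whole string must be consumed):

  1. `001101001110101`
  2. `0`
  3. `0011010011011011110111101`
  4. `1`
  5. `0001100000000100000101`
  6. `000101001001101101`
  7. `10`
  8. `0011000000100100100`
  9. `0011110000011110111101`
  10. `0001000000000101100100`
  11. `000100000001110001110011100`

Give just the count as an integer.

10

1 → match
2 → match
3 → match
4 → match
5 → match
6 → match
7 → no match
8 → match
9 → match
10 → match
11 → match
Total matched: 10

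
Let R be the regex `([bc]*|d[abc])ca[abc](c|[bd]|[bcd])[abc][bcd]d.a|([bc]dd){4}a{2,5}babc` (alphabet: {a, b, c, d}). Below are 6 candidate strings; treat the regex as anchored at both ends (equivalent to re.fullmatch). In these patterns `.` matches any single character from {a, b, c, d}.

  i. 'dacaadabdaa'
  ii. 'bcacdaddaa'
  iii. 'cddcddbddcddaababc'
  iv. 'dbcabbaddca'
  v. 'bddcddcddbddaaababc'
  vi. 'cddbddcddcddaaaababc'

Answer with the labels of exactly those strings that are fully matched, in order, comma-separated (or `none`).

i. 'dacaadabdaa' → match
ii. 'bcacdaddaa' → match
iii → match
iv. 'dbcabbaddca' → match
v → match
vi → match

i, ii, iii, iv, v, vi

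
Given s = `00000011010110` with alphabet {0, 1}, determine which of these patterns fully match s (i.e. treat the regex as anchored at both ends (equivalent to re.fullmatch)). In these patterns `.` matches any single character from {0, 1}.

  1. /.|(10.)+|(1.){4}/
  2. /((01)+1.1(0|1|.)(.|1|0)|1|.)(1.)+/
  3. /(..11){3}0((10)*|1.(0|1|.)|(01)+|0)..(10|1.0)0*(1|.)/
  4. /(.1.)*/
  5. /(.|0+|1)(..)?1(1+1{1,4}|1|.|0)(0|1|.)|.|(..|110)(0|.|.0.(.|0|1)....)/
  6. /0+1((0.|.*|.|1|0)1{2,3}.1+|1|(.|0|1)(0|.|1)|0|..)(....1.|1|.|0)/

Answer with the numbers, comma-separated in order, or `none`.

1 → no match
2 → no match
3 → no match
4 → no match
5 → no match
6 → match

6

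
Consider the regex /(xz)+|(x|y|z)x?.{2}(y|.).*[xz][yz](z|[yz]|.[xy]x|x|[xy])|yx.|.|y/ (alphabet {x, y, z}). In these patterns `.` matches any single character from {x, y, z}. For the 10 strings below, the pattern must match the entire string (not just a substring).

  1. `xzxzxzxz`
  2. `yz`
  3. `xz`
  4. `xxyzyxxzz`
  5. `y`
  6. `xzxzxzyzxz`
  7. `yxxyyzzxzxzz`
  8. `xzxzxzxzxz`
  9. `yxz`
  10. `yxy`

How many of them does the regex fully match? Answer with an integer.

1 → match
2 → no match
3 → match
4 → match
5 → match
6 → no match
7 → match
8 → match
9 → match
10 → match
Total matched: 8

8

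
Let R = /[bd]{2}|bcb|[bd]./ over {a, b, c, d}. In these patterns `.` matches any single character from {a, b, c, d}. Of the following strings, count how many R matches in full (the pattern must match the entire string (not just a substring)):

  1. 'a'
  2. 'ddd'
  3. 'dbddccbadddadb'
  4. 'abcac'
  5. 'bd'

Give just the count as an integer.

1. 'a' → no match
2. 'ddd' → no match
3 → no match
4. 'abcac' → no match
5. 'bd' → match
Total matched: 1

1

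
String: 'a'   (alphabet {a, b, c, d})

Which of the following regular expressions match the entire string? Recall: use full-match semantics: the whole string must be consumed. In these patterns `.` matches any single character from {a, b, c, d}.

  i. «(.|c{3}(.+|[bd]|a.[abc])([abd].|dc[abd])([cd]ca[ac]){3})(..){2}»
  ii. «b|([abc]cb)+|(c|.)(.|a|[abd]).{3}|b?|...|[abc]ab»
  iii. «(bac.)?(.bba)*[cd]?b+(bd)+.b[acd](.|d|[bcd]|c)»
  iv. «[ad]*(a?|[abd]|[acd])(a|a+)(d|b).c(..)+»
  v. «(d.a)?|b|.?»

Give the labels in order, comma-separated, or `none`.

v

i → no match
ii → no match
iii → no match
iv → no match
v → match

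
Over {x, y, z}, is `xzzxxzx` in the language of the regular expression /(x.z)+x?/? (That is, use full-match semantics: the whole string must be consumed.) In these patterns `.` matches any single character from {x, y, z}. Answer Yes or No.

Yes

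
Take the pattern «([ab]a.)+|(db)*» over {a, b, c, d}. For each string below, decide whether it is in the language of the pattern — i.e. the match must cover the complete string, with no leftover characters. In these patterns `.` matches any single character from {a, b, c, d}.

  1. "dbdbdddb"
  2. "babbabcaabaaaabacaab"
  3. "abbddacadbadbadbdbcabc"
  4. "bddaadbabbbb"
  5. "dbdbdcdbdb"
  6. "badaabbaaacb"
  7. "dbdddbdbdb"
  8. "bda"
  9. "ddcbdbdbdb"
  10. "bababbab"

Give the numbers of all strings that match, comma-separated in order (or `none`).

none

1 → no match
2 → no match
3 → no match
4 → no match
5 → no match
6 → no match
7 → no match
8 → no match
9 → no match
10 → no match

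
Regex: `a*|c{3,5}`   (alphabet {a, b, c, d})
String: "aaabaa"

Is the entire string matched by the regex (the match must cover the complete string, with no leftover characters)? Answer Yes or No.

No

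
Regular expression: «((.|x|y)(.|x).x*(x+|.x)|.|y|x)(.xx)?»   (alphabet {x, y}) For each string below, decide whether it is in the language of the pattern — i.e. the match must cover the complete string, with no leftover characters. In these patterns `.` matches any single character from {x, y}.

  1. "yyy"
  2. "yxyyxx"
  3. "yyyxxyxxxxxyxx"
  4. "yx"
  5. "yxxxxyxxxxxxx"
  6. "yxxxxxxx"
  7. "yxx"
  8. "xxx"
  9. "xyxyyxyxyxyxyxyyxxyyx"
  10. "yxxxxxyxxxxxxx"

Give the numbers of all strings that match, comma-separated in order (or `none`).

1 → no match
2 → no match
3 → no match
4 → no match
5 → no match
6 → match
7 → no match
8 → no match
9 → no match
10 → no match

6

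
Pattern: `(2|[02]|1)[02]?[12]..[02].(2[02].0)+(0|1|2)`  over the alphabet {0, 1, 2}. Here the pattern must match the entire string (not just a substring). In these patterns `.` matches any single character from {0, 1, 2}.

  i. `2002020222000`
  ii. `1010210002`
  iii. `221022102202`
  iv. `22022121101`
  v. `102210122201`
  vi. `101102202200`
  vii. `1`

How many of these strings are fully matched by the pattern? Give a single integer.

i → no match
ii. `1010210002` → no match
iii. `221022102202` → no match
iv. `22022121101` → no match
v. `102210122201` → match
vi. `101102202200` → no match
vii. `1` → no match
Total matched: 1

1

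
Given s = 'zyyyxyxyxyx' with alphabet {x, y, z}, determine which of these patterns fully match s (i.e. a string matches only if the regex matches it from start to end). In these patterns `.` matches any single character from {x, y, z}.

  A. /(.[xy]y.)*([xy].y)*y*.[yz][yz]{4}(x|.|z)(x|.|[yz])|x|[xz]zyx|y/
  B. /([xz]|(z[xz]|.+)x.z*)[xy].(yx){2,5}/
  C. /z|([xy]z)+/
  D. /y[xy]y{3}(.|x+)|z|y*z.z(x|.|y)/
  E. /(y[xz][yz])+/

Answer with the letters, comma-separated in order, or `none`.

B

A → no match
B → match
C → no match — must end with 'z'
D → no match
E → no match — must start with 'y'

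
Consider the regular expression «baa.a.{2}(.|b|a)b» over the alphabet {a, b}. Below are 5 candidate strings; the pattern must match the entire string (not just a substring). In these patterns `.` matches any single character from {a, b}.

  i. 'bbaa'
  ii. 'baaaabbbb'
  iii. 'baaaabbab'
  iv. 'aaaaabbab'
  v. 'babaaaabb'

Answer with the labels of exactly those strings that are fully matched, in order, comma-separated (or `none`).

i → no match — must start with 'baa'
ii → match
iii → match
iv → no match — must start with 'baa'
v → no match — must start with 'baa'

ii, iii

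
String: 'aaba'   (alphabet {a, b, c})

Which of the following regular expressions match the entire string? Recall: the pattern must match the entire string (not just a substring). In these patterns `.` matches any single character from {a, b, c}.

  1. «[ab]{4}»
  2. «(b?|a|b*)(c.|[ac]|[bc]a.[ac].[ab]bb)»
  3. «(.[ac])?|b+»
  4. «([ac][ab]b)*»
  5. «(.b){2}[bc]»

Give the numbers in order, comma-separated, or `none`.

1

1 → match
2 → no match
3 → no match
4 → no match
5 → no match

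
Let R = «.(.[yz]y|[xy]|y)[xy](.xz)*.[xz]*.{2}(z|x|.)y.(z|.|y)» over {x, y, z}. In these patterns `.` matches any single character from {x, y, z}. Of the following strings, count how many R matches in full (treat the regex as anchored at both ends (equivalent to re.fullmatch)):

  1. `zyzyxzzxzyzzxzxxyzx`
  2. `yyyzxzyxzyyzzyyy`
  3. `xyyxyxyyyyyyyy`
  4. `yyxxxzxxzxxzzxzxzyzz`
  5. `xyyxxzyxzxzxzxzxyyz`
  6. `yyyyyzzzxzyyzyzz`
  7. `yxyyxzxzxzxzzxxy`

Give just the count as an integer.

1 → no match
2 → match
3 → no match
4 → match
5 → match
6 → match
7 → no match
Total matched: 4

4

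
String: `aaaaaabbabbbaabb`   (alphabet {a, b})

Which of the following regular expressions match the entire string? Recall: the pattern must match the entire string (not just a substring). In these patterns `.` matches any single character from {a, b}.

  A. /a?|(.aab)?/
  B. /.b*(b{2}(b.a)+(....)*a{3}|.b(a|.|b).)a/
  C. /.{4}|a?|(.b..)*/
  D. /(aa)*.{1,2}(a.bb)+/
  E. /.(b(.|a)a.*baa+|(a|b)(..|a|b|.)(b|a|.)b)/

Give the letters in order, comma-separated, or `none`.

A → no match
B → no match — must end with `a`
C → no match
D → match
E → no match

D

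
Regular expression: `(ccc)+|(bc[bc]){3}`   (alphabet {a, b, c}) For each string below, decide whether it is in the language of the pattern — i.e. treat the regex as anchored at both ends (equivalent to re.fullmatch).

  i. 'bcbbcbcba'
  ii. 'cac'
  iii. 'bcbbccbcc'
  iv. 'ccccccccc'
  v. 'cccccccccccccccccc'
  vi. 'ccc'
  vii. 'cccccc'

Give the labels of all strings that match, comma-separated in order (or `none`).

iii, iv, v, vi, vii

i → no match
ii → no match
iii → match
iv → match
v → match
vi → match
vii → match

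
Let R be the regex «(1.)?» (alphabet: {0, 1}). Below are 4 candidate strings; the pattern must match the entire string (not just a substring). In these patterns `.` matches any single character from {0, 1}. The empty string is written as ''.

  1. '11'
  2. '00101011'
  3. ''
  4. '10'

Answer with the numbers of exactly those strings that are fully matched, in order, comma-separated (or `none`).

1 → match
2 → no match
3 → match
4 → match

1, 3, 4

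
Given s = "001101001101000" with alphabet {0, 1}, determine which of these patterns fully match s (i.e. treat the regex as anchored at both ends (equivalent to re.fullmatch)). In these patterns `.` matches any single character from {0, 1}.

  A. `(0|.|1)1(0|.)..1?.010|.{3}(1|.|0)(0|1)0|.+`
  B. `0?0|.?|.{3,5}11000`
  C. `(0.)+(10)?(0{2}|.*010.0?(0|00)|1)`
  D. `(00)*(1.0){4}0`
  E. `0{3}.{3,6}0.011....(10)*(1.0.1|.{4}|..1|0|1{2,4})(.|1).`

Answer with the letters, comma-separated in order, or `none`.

A → match
B → no match
C → match
D → match
E → no match

A, C, D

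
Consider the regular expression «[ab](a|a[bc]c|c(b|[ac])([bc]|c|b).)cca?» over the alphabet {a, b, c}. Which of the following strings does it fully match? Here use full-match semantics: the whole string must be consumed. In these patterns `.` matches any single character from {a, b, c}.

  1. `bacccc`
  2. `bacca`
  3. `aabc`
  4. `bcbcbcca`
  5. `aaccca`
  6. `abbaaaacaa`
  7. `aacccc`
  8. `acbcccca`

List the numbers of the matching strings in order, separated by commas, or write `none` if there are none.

1, 2, 4, 7, 8

1 → match
2 → match
3 → no match
4 → match
5 → no match
6 → no match
7 → match
8 → match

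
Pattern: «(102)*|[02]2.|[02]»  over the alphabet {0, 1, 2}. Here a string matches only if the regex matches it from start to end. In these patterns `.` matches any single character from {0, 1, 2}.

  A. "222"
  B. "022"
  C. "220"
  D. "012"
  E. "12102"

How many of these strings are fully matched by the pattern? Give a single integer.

A. "222" → match
B. "022" → match
C. "220" → match
D. "012" → no match
E. "12102" → no match
Total matched: 3

3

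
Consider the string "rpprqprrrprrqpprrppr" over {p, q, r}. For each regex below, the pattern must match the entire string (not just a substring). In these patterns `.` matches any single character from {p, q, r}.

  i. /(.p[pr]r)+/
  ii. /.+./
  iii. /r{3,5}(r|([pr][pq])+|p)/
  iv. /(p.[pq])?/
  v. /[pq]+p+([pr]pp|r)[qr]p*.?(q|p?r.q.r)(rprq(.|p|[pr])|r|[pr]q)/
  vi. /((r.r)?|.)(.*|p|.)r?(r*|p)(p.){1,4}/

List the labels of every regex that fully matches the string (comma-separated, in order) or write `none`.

i, ii, vi

i → match
ii → match
iii → no match
iv → no match
v → no match
vi → match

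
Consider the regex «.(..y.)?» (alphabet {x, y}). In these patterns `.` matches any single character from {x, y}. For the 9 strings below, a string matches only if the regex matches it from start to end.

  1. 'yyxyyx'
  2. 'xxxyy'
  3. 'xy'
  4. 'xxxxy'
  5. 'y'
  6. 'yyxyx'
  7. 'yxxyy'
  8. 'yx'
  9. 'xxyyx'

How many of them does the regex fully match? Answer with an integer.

1 → no match
2 → match
3 → no match
4 → no match
5 → match
6 → match
7 → match
8 → no match
9 → match
Total matched: 5

5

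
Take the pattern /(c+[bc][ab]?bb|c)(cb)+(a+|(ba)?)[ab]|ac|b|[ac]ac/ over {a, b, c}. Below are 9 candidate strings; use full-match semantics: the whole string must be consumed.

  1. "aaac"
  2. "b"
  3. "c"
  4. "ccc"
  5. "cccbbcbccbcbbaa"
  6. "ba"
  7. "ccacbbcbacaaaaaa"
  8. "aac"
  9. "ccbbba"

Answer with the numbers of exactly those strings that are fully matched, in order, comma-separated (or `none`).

2, 8

1 → no match
2 → match
3 → no match
4 → no match
5 → no match
6 → no match
7 → no match
8 → match
9 → no match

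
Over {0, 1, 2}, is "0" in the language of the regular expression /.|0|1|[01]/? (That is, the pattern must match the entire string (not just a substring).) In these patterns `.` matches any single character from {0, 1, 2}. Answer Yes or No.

Yes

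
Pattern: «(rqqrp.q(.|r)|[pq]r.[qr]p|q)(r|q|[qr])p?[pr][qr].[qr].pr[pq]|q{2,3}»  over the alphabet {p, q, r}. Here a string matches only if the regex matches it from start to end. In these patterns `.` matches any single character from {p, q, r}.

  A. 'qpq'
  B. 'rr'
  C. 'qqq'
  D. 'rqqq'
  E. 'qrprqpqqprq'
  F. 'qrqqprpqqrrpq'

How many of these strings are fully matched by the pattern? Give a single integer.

2

A → no match
B → no match
C → match
D → no match
E → match
F → no match
Total matched: 2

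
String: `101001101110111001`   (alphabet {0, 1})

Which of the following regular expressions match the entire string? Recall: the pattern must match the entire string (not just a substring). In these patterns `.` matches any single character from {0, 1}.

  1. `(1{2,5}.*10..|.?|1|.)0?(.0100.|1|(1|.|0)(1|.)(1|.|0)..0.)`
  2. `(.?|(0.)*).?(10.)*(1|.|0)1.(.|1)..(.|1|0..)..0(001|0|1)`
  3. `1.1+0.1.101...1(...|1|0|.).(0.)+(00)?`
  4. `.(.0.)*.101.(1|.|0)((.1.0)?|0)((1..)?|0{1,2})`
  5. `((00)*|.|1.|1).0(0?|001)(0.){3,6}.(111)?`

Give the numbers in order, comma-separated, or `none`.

1 → no match
2 → match
3 → no match
4 → no match
5 → no match

2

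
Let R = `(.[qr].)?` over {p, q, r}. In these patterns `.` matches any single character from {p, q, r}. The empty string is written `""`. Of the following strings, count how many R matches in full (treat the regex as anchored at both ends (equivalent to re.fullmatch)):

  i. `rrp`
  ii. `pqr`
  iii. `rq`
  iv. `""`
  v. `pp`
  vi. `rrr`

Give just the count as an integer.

i → match
ii → match
iii → no match
iv → match
v → no match
vi → match
Total matched: 4

4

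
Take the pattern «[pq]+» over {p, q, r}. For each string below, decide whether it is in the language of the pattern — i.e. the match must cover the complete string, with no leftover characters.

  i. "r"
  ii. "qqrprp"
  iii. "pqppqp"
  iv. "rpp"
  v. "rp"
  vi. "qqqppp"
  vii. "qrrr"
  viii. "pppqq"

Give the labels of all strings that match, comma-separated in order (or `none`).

i → no match
ii → no match
iii → match
iv → no match
v → no match
vi → match
vii → no match
viii → match

iii, vi, viii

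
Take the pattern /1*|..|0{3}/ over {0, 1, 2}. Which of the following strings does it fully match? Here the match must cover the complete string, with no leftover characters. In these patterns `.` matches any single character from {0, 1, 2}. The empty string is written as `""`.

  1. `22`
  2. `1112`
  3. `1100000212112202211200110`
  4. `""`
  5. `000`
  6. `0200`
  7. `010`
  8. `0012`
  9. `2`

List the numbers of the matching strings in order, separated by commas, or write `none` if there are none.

1. `22` → match
2. `1112` → no match
3 → no match
4. `""` → match
5. `000` → match
6. `0200` → no match
7. `010` → no match
8. `0012` → no match
9. `2` → no match

1, 4, 5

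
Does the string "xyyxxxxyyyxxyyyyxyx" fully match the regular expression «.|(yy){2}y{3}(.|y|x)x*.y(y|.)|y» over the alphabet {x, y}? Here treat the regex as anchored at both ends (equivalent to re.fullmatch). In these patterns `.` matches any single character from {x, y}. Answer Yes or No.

No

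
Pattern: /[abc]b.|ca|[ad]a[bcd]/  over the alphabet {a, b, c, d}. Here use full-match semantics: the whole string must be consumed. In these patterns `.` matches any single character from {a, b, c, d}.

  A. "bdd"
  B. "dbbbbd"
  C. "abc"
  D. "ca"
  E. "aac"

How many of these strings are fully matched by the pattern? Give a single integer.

3

A → no match
B → no match
C → match
D → match
E → match
Total matched: 3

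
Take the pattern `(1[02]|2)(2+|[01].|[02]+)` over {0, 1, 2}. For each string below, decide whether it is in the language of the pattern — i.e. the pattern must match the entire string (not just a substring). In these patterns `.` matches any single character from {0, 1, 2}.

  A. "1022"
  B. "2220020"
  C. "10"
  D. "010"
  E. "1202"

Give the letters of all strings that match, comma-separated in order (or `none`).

A, B, E

A → match
B → match
C → no match
D → no match
E → match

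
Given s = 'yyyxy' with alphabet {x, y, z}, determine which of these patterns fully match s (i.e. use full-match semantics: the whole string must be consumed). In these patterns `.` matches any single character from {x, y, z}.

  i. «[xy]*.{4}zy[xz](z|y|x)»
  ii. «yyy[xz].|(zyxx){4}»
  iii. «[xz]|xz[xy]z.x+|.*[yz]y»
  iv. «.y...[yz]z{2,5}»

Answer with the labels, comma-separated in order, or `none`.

ii

i → no match
ii → match
iii → no match
iv → no match — must end with 'z'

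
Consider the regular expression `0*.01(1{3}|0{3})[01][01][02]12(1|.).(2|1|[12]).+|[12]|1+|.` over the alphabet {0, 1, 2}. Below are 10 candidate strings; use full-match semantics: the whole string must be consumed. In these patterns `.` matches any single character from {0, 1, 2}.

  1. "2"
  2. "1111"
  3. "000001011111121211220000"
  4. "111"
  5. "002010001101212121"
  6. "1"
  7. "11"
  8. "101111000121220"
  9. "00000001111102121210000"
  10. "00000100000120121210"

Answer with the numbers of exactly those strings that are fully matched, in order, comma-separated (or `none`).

1 → match
2 → match
3 → match
4 → match
5 → match
6 → match
7 → match
8 → match
9 → match
10 → no match

1, 2, 3, 4, 5, 6, 7, 8, 9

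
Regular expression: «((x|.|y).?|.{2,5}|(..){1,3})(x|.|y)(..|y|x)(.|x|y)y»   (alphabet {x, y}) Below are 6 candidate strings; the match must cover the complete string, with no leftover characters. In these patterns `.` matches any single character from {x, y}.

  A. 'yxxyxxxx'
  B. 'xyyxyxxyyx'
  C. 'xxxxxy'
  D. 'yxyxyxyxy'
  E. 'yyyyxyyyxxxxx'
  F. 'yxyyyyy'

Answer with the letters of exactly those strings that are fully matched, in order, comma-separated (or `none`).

C, D, F

A. 'yxxyxxxx' → no match — must end with 'y'
B. 'xyyxyxxyyx' → no match — must end with 'y'
C. 'xxxxxy' → match
D. 'yxyxyxyxy' → match
E → no match — must end with 'y'
F. 'yxyyyyy' → match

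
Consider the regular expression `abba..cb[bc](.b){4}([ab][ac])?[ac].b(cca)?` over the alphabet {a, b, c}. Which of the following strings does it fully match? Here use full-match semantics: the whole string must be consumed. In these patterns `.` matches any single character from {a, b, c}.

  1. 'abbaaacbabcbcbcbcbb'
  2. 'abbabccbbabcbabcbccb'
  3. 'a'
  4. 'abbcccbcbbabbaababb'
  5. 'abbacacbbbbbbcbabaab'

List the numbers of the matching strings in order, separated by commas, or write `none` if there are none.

2, 5

1 → no match
2 → match
3. 'a' → no match — must start with 'abba'
4 → no match — must start with 'abba'
5 → match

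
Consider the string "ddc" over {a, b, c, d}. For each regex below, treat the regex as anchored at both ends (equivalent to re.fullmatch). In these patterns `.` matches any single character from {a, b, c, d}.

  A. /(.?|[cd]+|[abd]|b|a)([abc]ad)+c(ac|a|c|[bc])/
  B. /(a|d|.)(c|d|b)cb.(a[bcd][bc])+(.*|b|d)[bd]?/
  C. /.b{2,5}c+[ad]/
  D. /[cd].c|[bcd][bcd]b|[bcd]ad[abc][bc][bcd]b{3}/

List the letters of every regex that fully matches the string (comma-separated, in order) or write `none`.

A → no match
B → no match
C → no match
D → match

D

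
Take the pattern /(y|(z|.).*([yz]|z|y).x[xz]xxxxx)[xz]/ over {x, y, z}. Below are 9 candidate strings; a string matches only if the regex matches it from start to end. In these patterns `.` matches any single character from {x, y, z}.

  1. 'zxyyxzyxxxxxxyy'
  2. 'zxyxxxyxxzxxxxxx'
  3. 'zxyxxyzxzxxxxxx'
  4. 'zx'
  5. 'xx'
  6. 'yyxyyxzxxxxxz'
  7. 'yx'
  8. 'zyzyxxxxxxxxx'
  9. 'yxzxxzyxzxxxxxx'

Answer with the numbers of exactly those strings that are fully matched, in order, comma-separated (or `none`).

1 → no match
2 → match
3 → match
4 → no match
5 → no match
6 → match
7 → match
8 → match
9 → match

2, 3, 6, 7, 8, 9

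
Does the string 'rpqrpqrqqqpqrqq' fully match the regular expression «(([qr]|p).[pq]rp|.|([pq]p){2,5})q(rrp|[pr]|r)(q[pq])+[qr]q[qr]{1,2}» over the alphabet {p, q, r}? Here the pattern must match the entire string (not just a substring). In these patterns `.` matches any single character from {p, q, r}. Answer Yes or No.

No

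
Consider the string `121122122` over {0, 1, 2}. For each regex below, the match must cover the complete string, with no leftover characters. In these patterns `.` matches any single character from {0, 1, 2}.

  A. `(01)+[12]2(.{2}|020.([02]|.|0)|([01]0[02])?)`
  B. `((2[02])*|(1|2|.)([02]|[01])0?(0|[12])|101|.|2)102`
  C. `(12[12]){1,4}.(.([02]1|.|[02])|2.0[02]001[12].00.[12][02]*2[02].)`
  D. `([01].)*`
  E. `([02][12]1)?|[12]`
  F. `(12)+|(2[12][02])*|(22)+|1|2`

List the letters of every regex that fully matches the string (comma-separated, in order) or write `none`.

A → no match — must start with `01`
B → no match — must end with `102`
C → match
D → no match
E → no match
F → no match

C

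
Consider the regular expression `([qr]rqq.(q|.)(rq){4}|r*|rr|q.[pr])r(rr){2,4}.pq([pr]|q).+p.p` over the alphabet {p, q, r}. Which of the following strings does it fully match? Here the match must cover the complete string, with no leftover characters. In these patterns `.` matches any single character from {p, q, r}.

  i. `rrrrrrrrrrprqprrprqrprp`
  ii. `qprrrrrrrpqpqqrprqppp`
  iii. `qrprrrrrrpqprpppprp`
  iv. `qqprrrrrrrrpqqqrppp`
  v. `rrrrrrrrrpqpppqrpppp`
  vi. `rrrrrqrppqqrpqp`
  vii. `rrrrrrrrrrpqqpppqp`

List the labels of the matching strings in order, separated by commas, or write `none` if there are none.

i → no match
ii → match
iii → match
iv → match
v → match
vi → no match
vii → match

ii, iii, iv, v, vii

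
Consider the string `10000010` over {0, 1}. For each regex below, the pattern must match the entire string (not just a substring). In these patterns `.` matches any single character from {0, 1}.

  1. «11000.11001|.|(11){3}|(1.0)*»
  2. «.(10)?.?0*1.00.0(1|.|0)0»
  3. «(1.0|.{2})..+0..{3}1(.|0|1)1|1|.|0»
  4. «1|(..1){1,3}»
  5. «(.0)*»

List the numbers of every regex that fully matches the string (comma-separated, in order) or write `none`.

5

1 → no match
2 → no match
3 → no match
4 → no match — must end with `1`
5 → match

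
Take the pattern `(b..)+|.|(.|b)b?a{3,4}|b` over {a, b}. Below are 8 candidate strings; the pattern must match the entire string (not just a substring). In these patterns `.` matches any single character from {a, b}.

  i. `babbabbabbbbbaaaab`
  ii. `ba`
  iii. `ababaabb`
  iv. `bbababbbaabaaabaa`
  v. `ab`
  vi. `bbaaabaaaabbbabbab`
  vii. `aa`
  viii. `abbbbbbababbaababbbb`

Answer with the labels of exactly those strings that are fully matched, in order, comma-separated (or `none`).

i → no match
ii. `ba` → no match
iii. `ababaabb` → no match
iv → no match
v. `ab` → no match
vi → no match
vii. `aa` → no match
viii → no match

none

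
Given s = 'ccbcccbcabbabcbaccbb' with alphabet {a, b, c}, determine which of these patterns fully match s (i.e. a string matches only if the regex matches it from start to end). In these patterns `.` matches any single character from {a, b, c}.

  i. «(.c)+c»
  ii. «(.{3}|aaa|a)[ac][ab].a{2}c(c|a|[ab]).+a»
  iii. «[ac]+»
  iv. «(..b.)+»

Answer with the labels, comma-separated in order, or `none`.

iv

i → no match — must end with 'cc'
ii → no match — must end with 'a'
iii → no match
iv → match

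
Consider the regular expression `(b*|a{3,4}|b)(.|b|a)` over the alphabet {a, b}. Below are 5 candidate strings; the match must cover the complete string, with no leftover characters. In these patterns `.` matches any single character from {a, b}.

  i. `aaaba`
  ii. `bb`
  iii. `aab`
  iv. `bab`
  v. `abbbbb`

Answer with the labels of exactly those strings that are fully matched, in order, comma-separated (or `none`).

i → no match
ii → match
iii → no match
iv → no match
v → no match

ii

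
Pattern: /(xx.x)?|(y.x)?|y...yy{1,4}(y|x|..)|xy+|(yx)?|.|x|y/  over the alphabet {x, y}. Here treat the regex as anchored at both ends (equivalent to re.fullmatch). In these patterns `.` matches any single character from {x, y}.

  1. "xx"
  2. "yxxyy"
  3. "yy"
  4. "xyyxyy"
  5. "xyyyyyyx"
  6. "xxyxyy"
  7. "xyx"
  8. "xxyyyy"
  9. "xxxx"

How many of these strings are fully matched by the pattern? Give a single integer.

1

1 → no match
2 → no match
3 → no match
4 → no match
5 → no match
6 → no match
7 → no match
8 → no match
9 → match
Total matched: 1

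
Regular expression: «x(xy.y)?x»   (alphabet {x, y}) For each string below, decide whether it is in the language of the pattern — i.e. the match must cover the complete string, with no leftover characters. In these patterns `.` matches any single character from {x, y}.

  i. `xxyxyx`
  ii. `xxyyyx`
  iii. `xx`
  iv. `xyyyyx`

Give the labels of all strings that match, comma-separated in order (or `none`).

i, ii, iii

i → match
ii → match
iii → match
iv → no match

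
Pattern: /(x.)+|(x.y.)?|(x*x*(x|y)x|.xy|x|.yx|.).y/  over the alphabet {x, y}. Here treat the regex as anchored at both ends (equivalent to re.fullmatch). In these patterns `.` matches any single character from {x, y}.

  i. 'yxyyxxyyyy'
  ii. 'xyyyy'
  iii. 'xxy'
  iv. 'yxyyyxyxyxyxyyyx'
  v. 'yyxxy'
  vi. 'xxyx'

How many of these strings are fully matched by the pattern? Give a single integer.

3

i → no match
ii → no match
iii → match
iv → no match
v → match
vi → match
Total matched: 3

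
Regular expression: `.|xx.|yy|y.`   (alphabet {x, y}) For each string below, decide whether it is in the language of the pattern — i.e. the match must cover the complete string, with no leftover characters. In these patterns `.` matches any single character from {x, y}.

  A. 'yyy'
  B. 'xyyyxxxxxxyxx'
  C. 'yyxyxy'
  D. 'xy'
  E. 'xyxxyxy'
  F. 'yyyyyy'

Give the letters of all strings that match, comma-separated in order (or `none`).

A → no match
B → no match
C → no match
D → no match
E → no match
F → no match

none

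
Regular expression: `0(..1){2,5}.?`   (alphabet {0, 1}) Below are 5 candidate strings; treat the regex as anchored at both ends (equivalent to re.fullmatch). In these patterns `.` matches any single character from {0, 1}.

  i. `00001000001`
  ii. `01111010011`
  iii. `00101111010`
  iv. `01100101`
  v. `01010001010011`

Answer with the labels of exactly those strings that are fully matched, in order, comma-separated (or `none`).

i → no match
ii → match
iii → no match
iv → no match
v → no match

ii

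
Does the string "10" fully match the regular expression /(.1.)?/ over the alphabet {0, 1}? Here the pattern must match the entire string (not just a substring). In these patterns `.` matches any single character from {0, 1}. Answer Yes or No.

No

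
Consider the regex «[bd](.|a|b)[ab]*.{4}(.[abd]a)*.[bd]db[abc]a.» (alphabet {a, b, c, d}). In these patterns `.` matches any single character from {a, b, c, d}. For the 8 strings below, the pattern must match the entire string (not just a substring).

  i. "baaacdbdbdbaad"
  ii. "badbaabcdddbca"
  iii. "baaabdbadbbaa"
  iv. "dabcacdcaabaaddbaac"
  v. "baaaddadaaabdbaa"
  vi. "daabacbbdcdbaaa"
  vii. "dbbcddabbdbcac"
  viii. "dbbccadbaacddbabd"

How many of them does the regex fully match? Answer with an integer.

i → match
ii → no match
iii → no match
iv → no match
v → no match
vi → no match
vii → match
viii → no match
Total matched: 2

2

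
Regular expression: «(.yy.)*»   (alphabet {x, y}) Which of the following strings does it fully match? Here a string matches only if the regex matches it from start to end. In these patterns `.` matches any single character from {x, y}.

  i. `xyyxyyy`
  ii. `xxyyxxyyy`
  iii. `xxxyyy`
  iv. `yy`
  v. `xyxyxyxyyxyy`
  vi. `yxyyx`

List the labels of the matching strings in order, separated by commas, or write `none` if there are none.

i → no match
ii → no match
iii → no match
iv → no match
v → no match
vi → no match

none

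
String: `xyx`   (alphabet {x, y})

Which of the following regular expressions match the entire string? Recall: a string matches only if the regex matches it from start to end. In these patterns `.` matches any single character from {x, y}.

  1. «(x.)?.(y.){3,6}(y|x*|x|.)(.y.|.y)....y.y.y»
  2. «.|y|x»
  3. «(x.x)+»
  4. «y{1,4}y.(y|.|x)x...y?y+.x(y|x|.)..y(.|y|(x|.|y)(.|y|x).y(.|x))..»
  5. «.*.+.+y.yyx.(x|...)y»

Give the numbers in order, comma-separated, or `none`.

3

1 → no match — must end with `y`
2 → no match
3 → match
4 → no match — must start with `y`
5 → no match — must end with `y`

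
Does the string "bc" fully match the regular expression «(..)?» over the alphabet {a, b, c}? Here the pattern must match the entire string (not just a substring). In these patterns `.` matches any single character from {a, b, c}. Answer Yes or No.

Yes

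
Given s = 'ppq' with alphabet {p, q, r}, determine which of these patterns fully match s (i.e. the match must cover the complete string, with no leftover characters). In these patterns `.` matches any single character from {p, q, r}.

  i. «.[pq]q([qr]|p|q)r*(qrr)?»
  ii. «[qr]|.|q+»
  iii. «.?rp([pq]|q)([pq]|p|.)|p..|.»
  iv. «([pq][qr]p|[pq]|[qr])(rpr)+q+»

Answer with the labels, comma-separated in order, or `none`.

iii

i → no match
ii → no match
iii → match
iv → no match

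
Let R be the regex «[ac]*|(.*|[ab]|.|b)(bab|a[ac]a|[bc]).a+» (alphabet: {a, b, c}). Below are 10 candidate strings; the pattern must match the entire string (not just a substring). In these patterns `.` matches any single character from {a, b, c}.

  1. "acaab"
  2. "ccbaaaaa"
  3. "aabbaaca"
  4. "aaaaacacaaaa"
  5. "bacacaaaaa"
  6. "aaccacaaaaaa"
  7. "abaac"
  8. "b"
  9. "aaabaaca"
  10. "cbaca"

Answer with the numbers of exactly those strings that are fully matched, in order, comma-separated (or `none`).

1 → no match
2 → match
3 → no match
4 → match
5 → match
6 → match
7 → no match
8 → no match
9 → no match
10 → no match

2, 4, 5, 6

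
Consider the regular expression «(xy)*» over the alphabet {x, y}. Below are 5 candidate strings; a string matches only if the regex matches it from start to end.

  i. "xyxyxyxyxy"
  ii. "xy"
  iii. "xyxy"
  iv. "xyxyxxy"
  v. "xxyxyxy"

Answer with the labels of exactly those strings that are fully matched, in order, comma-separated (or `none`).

i → match
ii → match
iii → match
iv → no match
v → no match

i, ii, iii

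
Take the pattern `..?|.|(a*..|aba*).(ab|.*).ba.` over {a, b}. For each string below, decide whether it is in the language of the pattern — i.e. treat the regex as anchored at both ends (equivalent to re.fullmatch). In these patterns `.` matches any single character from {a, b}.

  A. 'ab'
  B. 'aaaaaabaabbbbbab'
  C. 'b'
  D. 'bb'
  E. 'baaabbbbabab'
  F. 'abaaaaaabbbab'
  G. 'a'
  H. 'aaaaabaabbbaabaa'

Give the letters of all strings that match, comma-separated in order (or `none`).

A → match
B → match
C → match
D → match
E → match
F → match
G → match
H → match

A, B, C, D, E, F, G, H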